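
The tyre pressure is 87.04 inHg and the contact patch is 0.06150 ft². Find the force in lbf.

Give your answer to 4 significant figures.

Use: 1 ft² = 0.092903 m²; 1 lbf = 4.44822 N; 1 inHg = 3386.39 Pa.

378.6 lbf

87.04 inHg × 3386.39 → 294751 Pa
0.06150 ft² × 0.092903 → 0.00571353 m²
F = P × A = 294751 Pa × 0.00571353 m² = 1684.07 N
1684.07 N ÷ (4.44822 N/lbf) = 378.594 lbf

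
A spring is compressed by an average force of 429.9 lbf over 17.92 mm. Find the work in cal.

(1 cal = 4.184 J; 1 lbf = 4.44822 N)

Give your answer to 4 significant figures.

8.190 cal

429.9 lbf × 4.44822 → 1912.29 N
17.92 mm × 0.001 → 0.01792 m
W = F × d = 1912.29 N × 0.01792 m = 34.2682 J
34.2682 J ÷ (4.184 J/cal) = 8.1903 cal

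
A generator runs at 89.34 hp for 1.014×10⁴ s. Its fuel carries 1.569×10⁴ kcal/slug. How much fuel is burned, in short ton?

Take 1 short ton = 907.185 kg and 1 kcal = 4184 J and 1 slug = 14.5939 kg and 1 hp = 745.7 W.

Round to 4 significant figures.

89.34 hp → 66620.8 W
E = P × t = 66620.8 × 10140 = 6.75535×10⁸ J
1.569×10⁴ kcal/slug → 4.49825×10⁶ J/kg
m = E / e_s = 6.75535×10⁸ / 4.49825×10⁶ = 150.177 kg
In short ton: 150.177 / 907.185 = 0.165542 short ton

0.1655 short ton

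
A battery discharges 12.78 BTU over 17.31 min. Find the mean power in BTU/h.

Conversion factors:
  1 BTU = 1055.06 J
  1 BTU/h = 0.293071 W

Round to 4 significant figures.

44.30 BTU/h

12.78 BTU × 1055.06 → 13483.7 J
17.31 min × 60 → 1038.6 s
P = E / t = 13483.7 J / 1038.6 s = 12.9826 W
12.9826 W ÷ (0.293071 W/BTU/h) = 44.2985 BTU/h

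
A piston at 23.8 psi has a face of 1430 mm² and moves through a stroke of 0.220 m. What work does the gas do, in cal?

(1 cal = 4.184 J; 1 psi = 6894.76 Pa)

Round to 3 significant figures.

23.8 psi → 164095 Pa
1430 mm² → 0.00143 m²
F = P × A = 164095 × 0.00143 = 234.656 N
W = F × d = 234.656 × 0.22 = 51.6243 J
In cal: 51.6243 / 4.184 = 12.3385 cal

12.3 cal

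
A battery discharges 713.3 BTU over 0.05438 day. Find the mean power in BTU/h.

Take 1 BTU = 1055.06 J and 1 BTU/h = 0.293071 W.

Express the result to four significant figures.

546.5 BTU/h

713.3 BTU × 1055.06 → 752574 J
0.05438 day × 86400 → 4698.43 s
P = E / t = 752574 J / 4698.43 s = 160.176 W
160.176 W ÷ (0.293071 W/BTU/h) = 546.543 BTU/h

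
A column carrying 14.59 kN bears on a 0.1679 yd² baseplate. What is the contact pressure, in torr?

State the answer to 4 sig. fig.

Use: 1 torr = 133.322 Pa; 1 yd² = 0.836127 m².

779.5 torr

14.59 kN × 1000 → 14590 N
0.1679 yd² × 0.836127 → 0.140386 m²
P = F / A = 14590 N / 0.140386 m² = 103928 Pa
103928 Pa ÷ (133.322 Pa/torr) = 779.526 torr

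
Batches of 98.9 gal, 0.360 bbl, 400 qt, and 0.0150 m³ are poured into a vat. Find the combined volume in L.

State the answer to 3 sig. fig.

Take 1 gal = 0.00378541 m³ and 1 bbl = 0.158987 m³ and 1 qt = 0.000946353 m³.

98.9 gal × 0.00378541 = 0.374377 m³
0.360 bbl × 0.158987 = 0.0572353 m³
400 qt × 0.000946353 = 0.378541 m³
0.0150 m³ (already m³)
Total: 0.374377 + 0.0572353 + 0.378541 + 0.015 = 0.825153 m³
In L: 0.825153 / 0.001 = 825.153 L

825 L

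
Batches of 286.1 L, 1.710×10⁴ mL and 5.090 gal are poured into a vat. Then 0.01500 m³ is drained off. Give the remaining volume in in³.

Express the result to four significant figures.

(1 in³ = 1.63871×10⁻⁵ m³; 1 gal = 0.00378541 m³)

286.1 L × 0.001 = 0.2861 m³
1.710×10⁴ mL × 10⁻⁶ = 0.0171 m³
5.090 gal × 0.00378541 = 0.0192677 m³
0.01500 m³ (already m³)
Sum: 0.2861 + 0.0171 + 0.0192677 − 0.015 = 0.307468 m³
In in³: 0.307468 / 1.63871×10⁻⁵ = 18762.8 in³

1.876×10⁴ in³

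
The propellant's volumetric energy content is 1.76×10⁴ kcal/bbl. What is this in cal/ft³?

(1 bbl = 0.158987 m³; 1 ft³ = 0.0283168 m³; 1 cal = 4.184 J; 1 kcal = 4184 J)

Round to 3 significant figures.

3.13×10⁶ cal/ft³

1.76×10⁴ kcal/bbl × 4184 J/kcal ÷ 0.158987 m³/bbl = 4.63172×10⁸ J/m³
4.63172×10⁸ J/m³ ÷ 4.184 J/cal × 0.0283168 m³/ft³ = 3.13469×10⁶ cal/ft³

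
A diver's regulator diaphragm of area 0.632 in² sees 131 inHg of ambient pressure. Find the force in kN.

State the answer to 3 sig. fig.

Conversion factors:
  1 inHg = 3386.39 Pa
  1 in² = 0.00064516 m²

131 inHg × 3386.39 → 443617 Pa
0.632 in² × 0.00064516 → 4.07741×10⁻⁴ m²
F = P × A = 443617 Pa × 4.07741×10⁻⁴ m² = 180.881 N
180.881 N ÷ (1000 N/kN) = 0.180881 kN

0.181 kN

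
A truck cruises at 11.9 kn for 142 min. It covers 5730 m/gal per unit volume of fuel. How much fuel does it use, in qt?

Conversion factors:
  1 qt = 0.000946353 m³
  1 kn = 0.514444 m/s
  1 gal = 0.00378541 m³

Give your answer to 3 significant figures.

11.9 kn → 6.12188 m/s
142 min → 8520 s
d = v × t = 6.12188 × 8520 = 52158.4 m
5730 m/gal → 1.51371×10⁶ m/m³
V = d / (distance per unit fuel) = 52158.4 / 1.51371×10⁶ = 0.0344573 m³
In qt: 0.0344573 / 0.000946353 = 36.4106 qt

36.4 qt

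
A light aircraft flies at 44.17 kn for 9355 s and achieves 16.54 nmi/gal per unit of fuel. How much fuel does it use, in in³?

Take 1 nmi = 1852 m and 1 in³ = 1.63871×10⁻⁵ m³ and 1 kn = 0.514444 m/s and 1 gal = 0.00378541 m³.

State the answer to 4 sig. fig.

1603 in³

44.17 kn → 22.723 m/s
d = v × t = 22.723 × 9355 = 212574 m
16.54 nmi/gal → 8.09214×10⁶ m/m³
V = d / (distance per unit fuel) = 212574 / 8.09214×10⁶ = 0.0262692 m³
In in³: 0.0262692 / 1.63871×10⁻⁵ = 1603.04 in³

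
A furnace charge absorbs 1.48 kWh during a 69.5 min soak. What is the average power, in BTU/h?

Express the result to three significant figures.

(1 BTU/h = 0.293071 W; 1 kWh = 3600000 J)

4360 BTU/h

1.48 kWh × 3600000 = 5.328×10⁶ J
69.5 min × 60 = 4170 s
P = E / t = 5.328×10⁶ J / 4170 s = 1277.7 W
1277.7 W ÷ (0.293071 W/BTU/h) = 4359.69 BTU/h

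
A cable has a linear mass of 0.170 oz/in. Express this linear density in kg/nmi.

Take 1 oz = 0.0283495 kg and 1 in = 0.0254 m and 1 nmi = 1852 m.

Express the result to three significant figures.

0.170 oz/in × 0.0283495 kg/oz ÷ 0.0254 m/in = 0.189741 kg/m
0.189741 kg/m × 1852 m/nmi = 351.4 kg/nmi

351 kg/nmi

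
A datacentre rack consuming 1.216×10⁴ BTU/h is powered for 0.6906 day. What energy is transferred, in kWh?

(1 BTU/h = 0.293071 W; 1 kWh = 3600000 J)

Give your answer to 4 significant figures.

1.216×10⁴ BTU/h × 0.293071 → 3563.74 W
0.6906 day × 86400 → 59667.8 s
E = P × t = 3563.74 W × 59667.8 s = 2.12641×10⁸ J
2.12641×10⁸ J ÷ (3600000 J/kWh) = 59.0669 kWh

59.07 kWh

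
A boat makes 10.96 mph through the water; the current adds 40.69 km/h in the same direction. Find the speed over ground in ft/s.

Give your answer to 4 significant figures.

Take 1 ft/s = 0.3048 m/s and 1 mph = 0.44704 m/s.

53.16 ft/s

10.96 mph × 0.44704 = 4.89956 m/s
40.69 km/h × (1/3.6) = 11.3028 m/s
Combined: 4.89956 + 11.3028 = 16.2024 m/s
In ft/s: 16.2024 / 0.3048 = 53.1575 ft/s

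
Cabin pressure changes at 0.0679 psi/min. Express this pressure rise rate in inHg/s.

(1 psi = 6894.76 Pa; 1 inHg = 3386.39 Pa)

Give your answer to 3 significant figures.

0.0679 psi/min × 6894.76 Pa/psi ÷ 60 s/min = 7.80257 Pa/s
7.80257 Pa/s ÷ 3386.39 Pa/inHg = 0.0023041 inHg/s

0.00230 inHg/s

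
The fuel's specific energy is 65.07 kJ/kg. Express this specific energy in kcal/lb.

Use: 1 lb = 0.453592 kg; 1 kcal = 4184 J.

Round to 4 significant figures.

7.054 kcal/lb

65.07 kJ/kg × 1000 J/kJ = 65070 J/kg
65070 J/kg ÷ 4184 J/kcal × 0.453592 kg/lb = 7.05431 kcal/lb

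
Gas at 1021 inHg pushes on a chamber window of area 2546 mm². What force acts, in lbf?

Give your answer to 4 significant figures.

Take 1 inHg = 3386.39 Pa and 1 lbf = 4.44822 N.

1021 inHg × 3386.39 = 3.4575×10⁶ Pa
2546 mm² × 10⁻⁶ = 0.002546 m²
F = P × A = 3.4575×10⁶ Pa × 0.002546 m² = 8802.8 N
8802.8 N ÷ (4.44822 N/lbf) = 1978.95 lbf

1979 lbf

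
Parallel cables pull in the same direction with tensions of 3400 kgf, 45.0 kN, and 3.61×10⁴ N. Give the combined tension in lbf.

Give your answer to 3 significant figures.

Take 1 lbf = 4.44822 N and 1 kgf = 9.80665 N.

3400 kgf × 9.80665 = 33342.6 N
45.0 kN × 1000 = 45000 N
3.61×10⁴ N (already N)
Total: 33342.6 + 45000 + 36100 = 114443 N
In lbf: 114443 / 4.44822 = 25727.8 lbf

2.57×10⁴ lbf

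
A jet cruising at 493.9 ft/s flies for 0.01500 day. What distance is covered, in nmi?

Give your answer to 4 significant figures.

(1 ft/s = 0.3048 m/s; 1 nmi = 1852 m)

105.3 nmi

493.9 ft/s × 0.3048 → 150.541 m/s
0.01500 day × 86400 → 1296 s
d = v × t = 150.541 m/s × 1296 s = 195101 m
195101 m ÷ (1852 m/nmi) = 105.346 nmi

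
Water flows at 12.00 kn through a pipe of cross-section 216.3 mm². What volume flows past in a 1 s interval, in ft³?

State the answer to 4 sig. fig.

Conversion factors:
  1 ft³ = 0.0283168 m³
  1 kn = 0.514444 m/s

12.00 kn × 0.514444 → 6.17333 m/s
216.3 mm² × 10⁻⁶ → 2.163×10⁻⁴ m²
V = v × A × t = 6.17333 m/s × 2.163×10⁻⁴ m² × 1 s = 0.00133529 m³
0.00133529 m³ ÷ (0.0283168 m³/ft³) = 0.0471554 ft³

0.04716 ft³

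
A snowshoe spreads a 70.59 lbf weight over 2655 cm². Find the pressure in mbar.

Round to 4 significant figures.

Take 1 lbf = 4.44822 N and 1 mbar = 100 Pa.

11.83 mbar

70.59 lbf × 4.44822 = 314 N
2655 cm² × 0.0001 = 0.2655 m²
P = F / A = 314 N / 0.2655 m² = 1182.67 Pa
1182.67 Pa ÷ (100 Pa/mbar) = 11.8267 mbar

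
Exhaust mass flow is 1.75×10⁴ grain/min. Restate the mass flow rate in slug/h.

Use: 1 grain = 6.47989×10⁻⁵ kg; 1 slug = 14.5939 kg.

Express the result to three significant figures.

4.66 slug/h

1.75×10⁴ grain/min × 6.47989×10⁻⁵ kg/grain ÷ 60 s/min = 0.0188997 kg/s
0.0188997 kg/s ÷ 14.5939 kg/slug × 3600 s/h = 4.66215 slug/h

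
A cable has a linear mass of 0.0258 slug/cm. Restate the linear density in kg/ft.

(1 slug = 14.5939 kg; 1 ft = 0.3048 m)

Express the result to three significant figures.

0.0258 slug/cm × 14.5939 kg/slug ÷ 0.01 m/cm = 37.6523 kg/m
37.6523 kg/m × 0.3048 m/ft = 11.4764 kg/ft

11.5 kg/ft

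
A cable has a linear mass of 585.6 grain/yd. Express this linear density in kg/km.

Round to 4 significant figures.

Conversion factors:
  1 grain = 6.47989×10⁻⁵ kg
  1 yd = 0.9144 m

41.50 kg/km

585.6 grain/yd × 6.47989×10⁻⁵ kg/grain ÷ 0.9144 m/yd = 0.0414985 kg/m
0.0414985 kg/m × 1000 m/km = 41.4985 kg/km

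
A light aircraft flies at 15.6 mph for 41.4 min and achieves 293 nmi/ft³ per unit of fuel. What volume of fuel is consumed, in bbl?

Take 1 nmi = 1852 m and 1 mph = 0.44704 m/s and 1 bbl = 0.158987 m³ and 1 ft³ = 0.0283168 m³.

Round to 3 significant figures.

0.00569 bbl

15.6 mph → 6.97382 m/s
41.4 min → 2484 s
d = v × t = 6.97382 × 2484 = 17323 m
293 nmi/ft³ → 1.9163×10⁷ m/m³
V = d / (distance per unit fuel) = 17323 / 1.9163×10⁷ = 9.03982×10⁻⁴ m³
In bbl: 9.03982×10⁻⁴ / 0.158987 = 0.00568589 bbl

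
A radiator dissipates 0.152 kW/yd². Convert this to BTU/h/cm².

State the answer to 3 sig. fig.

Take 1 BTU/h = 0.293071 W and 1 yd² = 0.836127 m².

0.152 kW/yd² × 1000 W/kW ÷ 0.836127 m²/yd² = 181.791 W/m²
181.791 W/m² ÷ 0.293071 W/BTU/h × 0.0001 m²/cm² = 0.0620297 BTU/h/cm²

0.0620 BTU/h/cm²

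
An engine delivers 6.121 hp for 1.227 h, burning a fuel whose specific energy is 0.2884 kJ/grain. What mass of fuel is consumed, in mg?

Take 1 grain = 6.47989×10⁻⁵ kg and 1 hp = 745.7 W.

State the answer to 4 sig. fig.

6.121 hp → 4564.43 W
1.227 h → 4417.2 s
E = P × t = 4564.43 × 4417.2 = 2.0162×10⁷ J
0.2884 kJ/grain → 4.45069×10⁶ J/kg
m = E / e_s = 2.0162×10⁷ / 4.45069×10⁶ = 4.53008 kg
In mg: 4.53008 / 10⁻⁶ = 4.53008×10⁶ mg

4.530×10⁶ mg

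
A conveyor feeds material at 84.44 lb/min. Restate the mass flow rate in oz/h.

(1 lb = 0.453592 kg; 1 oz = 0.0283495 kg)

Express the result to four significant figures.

8.106×10⁴ oz/h

84.44 lb/min × 0.453592 kg/lb ÷ 60 s/min = 0.638355 kg/s
0.638355 kg/s ÷ 0.0283495 kg/oz × 3600 s/h = 81062.4 oz/h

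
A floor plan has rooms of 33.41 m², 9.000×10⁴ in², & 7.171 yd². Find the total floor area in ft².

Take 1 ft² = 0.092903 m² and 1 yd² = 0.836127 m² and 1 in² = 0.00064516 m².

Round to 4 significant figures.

1049 ft²

33.41 m² (already m²)
9.000×10⁴ in² × 0.00064516 = 58.0644 m²
7.171 yd² × 0.836127 = 5.99587 m²
Combined: 33.41 + 58.0644 + 5.99587 = 97.4703 m²
In ft²: 97.4703 / 0.092903 = 1049.16 ft²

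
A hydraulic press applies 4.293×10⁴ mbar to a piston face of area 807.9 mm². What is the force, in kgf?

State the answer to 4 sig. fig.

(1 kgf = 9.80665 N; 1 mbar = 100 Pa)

4.293×10⁴ mbar × 100 → 4.293×10⁶ Pa
807.9 mm² × 10⁻⁶ → 8.079×10⁻⁴ m²
F = P × A = 4.293×10⁶ Pa × 8.079×10⁻⁴ m² = 3468.31 N
3468.31 N ÷ (9.80665 N/kgf) = 353.669 kgf

353.7 kgf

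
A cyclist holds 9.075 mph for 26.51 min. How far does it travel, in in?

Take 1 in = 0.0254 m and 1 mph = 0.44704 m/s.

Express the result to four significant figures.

2.541×10⁵ in

9.075 mph × 0.44704 → 4.05689 m/s
26.51 min × 60 → 1590.6 s
d = v × t = 4.05689 m/s × 1590.6 s = 6452.89 m
6452.89 m ÷ (0.0254 m/in) = 254051 in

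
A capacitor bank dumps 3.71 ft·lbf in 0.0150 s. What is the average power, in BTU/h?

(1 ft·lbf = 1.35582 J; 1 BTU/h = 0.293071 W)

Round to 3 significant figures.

3.71 ft·lbf × 1.35582 → 5.03009 J
P = E / t = 5.03009 J / 0.015 s = 335.339 W
335.339 W ÷ (0.293071 W/BTU/h) = 1144.22 BTU/h

1140 BTU/h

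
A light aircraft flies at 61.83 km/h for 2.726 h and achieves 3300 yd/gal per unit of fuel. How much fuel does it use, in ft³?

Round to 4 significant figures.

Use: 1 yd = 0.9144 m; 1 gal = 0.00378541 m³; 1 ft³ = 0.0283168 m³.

61.83 km/h → 17.175 m/s
2.726 h → 9813.6 s
d = v × t = 17.175 × 9813.6 = 168549 m
3300 yd/gal → 797145 m/m³
V = d / (distance per unit fuel) = 168549 / 797145 = 0.211441 m³
In ft³: 0.211441 / 0.0283168 = 7.46698 ft³

7.467 ft³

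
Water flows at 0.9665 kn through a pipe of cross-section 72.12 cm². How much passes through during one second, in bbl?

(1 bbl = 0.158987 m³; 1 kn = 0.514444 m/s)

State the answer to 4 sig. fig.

0.9665 kn × 0.514444 = 0.49721 m/s
72.12 cm² × 0.0001 = 0.007212 m²
V = v × A × t = 0.49721 m/s × 0.007212 m² × 1 s = 0.00358588 m³
0.00358588 m³ ÷ (0.158987 m³/bbl) = 0.0225545 bbl

0.02255 bbl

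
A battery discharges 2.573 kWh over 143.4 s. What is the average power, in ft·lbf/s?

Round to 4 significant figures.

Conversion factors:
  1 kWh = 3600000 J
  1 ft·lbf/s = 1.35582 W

4.764×10⁴ ft·lbf/s

2.573 kWh × 3600000 → 9.2628×10⁶ J
P = E / t = 9.2628×10⁶ J / 143.4 s = 64594.1 W
64594.1 W ÷ (1.35582 W/ft·lbf/s) = 47642.1 ft·lbf/s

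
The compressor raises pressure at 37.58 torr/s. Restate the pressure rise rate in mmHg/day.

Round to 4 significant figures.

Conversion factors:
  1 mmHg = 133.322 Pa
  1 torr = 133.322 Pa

3.247×10⁶ mmHg/day

37.58 torr/s × 133.322 Pa/torr = 5010.24 Pa/s
5010.24 Pa/s ÷ 133.322 Pa/mmHg × 86400 s/day = 3.24691×10⁶ mmHg/day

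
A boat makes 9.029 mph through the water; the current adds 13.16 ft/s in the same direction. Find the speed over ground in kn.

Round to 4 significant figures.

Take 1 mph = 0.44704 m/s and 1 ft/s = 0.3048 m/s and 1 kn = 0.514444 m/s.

9.029 mph × 0.44704 → 4.03632 m/s
13.16 ft/s × 0.3048 → 4.01117 m/s
Total: 4.03632 + 4.01117 = 8.04749 m/s
In kn: 8.04749 / 0.514444 = 15.6431 kn

15.64 kn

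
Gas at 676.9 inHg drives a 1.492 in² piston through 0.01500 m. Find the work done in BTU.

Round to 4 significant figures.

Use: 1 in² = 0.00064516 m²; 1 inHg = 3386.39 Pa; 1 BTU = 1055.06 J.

0.03137 BTU

676.9 inHg → 2.29225×10⁶ Pa
1.492 in² → 9.62579×10⁻⁴ m²
F = P × A = 2.29225×10⁶ × 9.62579×10⁻⁴ = 2206.47 N
W = F × d = 2206.47 × 0.015 = 33.097 J
In BTU: 33.097 / 1055.06 = 0.0313698 BTU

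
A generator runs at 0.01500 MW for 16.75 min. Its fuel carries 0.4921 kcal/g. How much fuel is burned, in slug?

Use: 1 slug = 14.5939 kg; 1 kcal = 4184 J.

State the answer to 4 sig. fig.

0.01500 MW → 15000 W
16.75 min → 1005 s
E = P × t = 15000 × 1005 = 1.5075×10⁷ J
0.4921 kcal/g → 2.05895×10⁶ J/kg
m = E / e_s = 1.5075×10⁷ / 2.05895×10⁶ = 7.32169 kg
In slug: 7.32169 / 14.5939 = 0.501695 slug

0.5017 slug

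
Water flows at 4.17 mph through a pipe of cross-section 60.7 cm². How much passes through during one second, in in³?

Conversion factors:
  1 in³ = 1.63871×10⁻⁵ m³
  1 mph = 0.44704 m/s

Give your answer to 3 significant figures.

691 in³

4.17 mph × 0.44704 = 1.86416 m/s
60.7 cm² × 0.0001 = 0.00607 m²
V = v × A × t = 1.86416 m/s × 0.00607 m² × 1 s = 0.0113155 m³
0.0113155 m³ ÷ (1.63871×10⁻⁵ m³/in³) = 690.513 in³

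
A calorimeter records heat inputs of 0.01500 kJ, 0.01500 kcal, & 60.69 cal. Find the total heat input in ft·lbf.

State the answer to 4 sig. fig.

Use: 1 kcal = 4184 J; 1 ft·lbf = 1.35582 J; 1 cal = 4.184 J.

244.6 ft·lbf

0.01500 kJ × 1000 = 15 J
0.01500 kcal × 4184 = 62.76 J
60.69 cal × 4.184 = 253.927 J
Total: 15 + 62.76 + 253.927 = 331.687 J
In ft·lbf: 331.687 / 1.35582 = 244.639 ft·lbf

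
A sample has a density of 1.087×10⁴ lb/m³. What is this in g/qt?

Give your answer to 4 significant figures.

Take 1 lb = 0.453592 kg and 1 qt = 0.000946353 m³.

4666 g/qt

1.087×10⁴ lb/m³ × 0.453592 kg/lb = 4930.55 kg/m³
4930.55 kg/m³ ÷ 0.001 kg/g × 0.000946353 m³/qt = 4666.04 g/qt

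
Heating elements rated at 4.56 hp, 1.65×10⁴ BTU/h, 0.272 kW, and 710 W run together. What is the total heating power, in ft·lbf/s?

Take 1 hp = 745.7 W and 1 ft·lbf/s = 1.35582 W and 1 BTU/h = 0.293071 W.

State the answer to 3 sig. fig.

4.56 hp × 745.7 → 3400.39 W
1.65×10⁴ BTU/h × 0.293071 → 4835.67 W
0.272 kW × 1000 → 272 W
710 W (already W)
Total: 3400.39 + 4835.67 + 272 + 710 = 9218.06 W
In ft·lbf/s: 9218.06 / 1.35582 = 6798.88 ft·lbf/s

6800 ft·lbf/s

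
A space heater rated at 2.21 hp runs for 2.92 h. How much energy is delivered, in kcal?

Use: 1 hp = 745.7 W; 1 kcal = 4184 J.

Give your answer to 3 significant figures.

4140 kcal

2.21 hp × 745.7 = 1648 W
2.92 h × 3600 = 10512 s
E = P × t = 1648 W × 10512 s = 1.73238×10⁷ J
1.73238×10⁷ J ÷ (4184 J/kcal) = 4140.49 kcal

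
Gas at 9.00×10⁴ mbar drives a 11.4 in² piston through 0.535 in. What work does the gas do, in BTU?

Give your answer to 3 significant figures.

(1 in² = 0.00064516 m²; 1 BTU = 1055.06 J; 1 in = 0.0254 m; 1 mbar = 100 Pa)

9.00×10⁴ mbar → 9×10⁶ Pa
11.4 in² → 0.00735482 m²
F = P × A = 9×10⁶ × 0.00735482 = 66193.4 N
0.535 in → 0.013589 m
W = F × d = 66193.4 × 0.013589 = 899.502 J
In BTU: 899.502 / 1055.06 = 0.85256 BTU

0.853 BTU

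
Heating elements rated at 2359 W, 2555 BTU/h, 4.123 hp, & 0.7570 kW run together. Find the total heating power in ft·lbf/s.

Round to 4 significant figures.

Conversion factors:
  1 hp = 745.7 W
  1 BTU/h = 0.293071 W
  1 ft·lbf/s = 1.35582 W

5118 ft·lbf/s

2359 W (already W)
2555 BTU/h × 0.293071 → 748.796 W
4.123 hp × 745.7 → 3074.52 W
0.7570 kW × 1000 → 757 W
Sum: 2359 + 748.796 + 3074.52 + 757 = 6939.32 W
In ft·lbf/s: 6939.32 / 1.35582 = 5118.17 ft·lbf/s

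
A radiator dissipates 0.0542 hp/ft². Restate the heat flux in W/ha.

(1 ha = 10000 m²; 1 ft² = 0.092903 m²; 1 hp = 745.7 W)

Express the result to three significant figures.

4.35×10⁶ W/ha

0.0542 hp/ft² × 745.7 W/hp ÷ 0.092903 m²/ft² = 435.045 W/m²
435.045 W/m² × 10000 m²/ha = 4.35045×10⁶ W/ha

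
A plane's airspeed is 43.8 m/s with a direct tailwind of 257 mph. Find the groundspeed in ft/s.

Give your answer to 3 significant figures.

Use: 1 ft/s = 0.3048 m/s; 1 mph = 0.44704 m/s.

43.8 m/s (already m/s)
257 mph × 0.44704 = 114.889 m/s
Total: 43.8 + 114.889 = 158.689 m/s
In ft/s: 158.689 / 0.3048 = 520.633 ft/s

521 ft/s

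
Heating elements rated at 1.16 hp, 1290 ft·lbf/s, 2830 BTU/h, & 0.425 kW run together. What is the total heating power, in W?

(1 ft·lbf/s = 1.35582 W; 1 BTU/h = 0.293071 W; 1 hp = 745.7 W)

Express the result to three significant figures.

1.16 hp × 745.7 = 865.012 W
1290 ft·lbf/s × 1.35582 = 1749.01 W
2830 BTU/h × 0.293071 = 829.391 W
0.425 kW × 1000 = 425 W
Combined: 865.012 + 1749.01 + 829.391 + 425 = 3868.41 W

3870 W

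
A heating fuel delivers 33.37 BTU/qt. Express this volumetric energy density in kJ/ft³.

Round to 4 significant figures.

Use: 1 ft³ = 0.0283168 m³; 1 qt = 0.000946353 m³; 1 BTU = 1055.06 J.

33.37 BTU/qt × 1055.06 J/BTU ÷ 0.000946353 m³/qt = 3.72032×10⁷ J/m³
3.72032×10⁷ J/m³ ÷ 1000 J/kJ × 0.0283168 m³/ft³ = 1053.48 kJ/ft³

1053 kJ/ft³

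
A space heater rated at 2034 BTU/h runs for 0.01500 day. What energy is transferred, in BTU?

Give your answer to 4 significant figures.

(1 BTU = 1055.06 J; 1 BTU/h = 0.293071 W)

732.2 BTU

2034 BTU/h × 0.293071 → 596.106 W
0.01500 day × 86400 → 1296 s
E = P × t = 596.106 W × 1296 s = 772553 J
772553 J ÷ (1055.06 J/BTU) = 732.236 BTU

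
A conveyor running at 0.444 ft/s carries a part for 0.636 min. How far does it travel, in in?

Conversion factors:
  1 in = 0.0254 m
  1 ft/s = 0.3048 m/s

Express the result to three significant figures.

203 in

0.444 ft/s × 0.3048 → 0.135331 m/s
0.636 min × 60 → 38.16 s
d = v × t = 0.135331 m/s × 38.16 s = 5.16423 m
5.16423 m ÷ (0.0254 m/in) = 203.316 in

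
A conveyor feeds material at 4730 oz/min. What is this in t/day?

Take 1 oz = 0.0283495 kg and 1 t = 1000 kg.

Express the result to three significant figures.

193 t/day

4730 oz/min × 0.0283495 kg/oz ÷ 60 s/min = 2.23489 kg/s
2.23489 kg/s ÷ 1000 kg/t × 86400 s/day = 193.094 t/day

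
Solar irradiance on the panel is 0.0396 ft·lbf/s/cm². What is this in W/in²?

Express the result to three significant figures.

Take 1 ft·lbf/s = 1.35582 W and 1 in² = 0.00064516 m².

0.0396 ft·lbf/s/cm² × 1.35582 W/ft·lbf/s ÷ 0.0001 m²/cm² = 536.905 W/m²
536.905 W/m² × 0.00064516 m²/in² = 0.34639 W/in²

0.346 W/in²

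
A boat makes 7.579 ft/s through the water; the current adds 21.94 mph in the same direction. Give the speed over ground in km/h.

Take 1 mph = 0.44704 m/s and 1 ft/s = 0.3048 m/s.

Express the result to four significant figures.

43.63 km/h

7.579 ft/s × 0.3048 → 2.31008 m/s
21.94 mph × 0.44704 → 9.80806 m/s
Total: 2.31008 + 9.80806 = 12.1181 m/s
In km/h: 12.1181 / (1/3.6) = 43.6252 km/h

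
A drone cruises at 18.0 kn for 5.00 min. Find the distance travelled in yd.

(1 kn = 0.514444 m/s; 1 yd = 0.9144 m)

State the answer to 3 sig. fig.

3040 yd

18.0 kn × 0.514444 → 9.25999 m/s
5.00 min × 60 → 300 s
d = v × t = 9.25999 m/s × 300 s = 2778 m
2778 m ÷ (0.9144 m/yd) = 3038.06 yd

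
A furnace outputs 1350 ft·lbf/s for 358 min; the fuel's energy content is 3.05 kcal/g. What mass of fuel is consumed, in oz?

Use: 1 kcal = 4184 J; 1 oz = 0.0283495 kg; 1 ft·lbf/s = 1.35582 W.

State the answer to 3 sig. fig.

109 oz

1350 ft·lbf/s → 1830.36 W
358 min → 21480 s
E = P × t = 1830.36 × 21480 = 3.93161×10⁷ J
3.05 kcal/g → 1.27612×10⁷ J/kg
m = E / e_s = 3.93161×10⁷ / 1.27612×10⁷ = 3.08091 kg
In oz: 3.08091 / 0.0283495 = 108.676 oz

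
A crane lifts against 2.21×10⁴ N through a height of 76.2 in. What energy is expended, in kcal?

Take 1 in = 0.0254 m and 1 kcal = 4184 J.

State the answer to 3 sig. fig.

76.2 in × 0.0254 = 1.93548 m
W = F × d = 22100 N × 1.93548 m = 42774.1 J
42774.1 J ÷ (4184 J/kcal) = 10.2233 kcal

10.2 kcal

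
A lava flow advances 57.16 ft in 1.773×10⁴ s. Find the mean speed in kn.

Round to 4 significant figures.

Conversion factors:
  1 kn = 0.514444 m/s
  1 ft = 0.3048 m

57.16 ft × 0.3048 = 17.4224 m
v = d / t = 17.4224 m / 17730 s = 9.82651×10⁻⁴ m/s
9.82651×10⁻⁴ m/s ÷ (0.514444 m/s/kn) = 0.00191012 kn

0.001910 kn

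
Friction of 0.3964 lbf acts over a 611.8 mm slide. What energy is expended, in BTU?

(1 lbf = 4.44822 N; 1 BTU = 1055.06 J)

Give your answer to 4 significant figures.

0.3964 lbf × 4.44822 → 1.76327 N
611.8 mm × 0.001 → 0.6118 m
W = F × d = 1.76327 N × 0.6118 m = 1.07877 J
1.07877 J ÷ (1055.06 J/BTU) = 0.00102247 BTU

0.001022 BTU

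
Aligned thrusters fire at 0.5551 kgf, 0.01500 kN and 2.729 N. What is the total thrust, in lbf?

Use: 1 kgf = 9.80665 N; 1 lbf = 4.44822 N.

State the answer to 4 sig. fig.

5.209 lbf

0.5551 kgf × 9.80665 = 5.44367 N
0.01500 kN × 1000 = 15 N
2.729 N (already N)
Total: 5.44367 + 15 + 2.729 = 23.1727 N
In lbf: 23.1727 / 4.44822 = 5.20943 lbf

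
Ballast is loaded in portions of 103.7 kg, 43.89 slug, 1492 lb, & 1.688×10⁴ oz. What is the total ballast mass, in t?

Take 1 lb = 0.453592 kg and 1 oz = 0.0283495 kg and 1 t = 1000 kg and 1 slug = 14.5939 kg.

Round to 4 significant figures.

103.7 kg (already kg)
43.89 slug × 14.5939 → 640.526 kg
1492 lb × 0.453592 → 676.759 kg
1.688×10⁴ oz × 0.0283495 → 478.54 kg
Total: 103.7 + 640.526 + 676.759 + 478.54 = 1899.52 kg
In t: 1899.52 / 1000 = 1.89952 t

1.900 t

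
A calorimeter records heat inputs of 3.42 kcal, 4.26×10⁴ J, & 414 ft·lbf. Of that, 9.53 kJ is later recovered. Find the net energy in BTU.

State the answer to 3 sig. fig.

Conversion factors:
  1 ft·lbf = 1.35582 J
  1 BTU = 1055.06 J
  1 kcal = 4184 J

45.4 BTU

3.42 kcal × 4184 → 14309.3 J
4.26×10⁴ J (already J)
414 ft·lbf × 1.35582 → 561.309 J
9.53 kJ × 1000 → 9530 J
Sum: 14309.3 + 42600 + 561.309 − 9530 = 47940.6 J
In BTU: 47940.6 / 1055.06 = 45.4387 BTU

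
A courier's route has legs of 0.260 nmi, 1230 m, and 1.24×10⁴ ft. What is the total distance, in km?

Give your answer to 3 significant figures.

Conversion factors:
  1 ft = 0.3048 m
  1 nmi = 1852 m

5.49 km

0.260 nmi × 1852 → 481.52 m
1230 m (already m)
1.24×10⁴ ft × 0.3048 → 3779.52 m
Total: 481.52 + 1230 + 3779.52 = 5491.04 m
In km: 5491.04 / 1000 = 5.49104 km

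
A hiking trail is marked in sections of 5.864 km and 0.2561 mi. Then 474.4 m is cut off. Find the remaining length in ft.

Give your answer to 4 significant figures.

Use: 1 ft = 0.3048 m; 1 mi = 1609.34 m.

5.864 km × 1000 = 5864 m
0.2561 mi × 1609.34 = 412.152 m
474.4 m (already m)
Net: 5864 + 412.152 − 474.4 = 5801.75 m
In ft: 5801.75 / 0.3048 = 19034.6 ft

1.903×10⁴ ft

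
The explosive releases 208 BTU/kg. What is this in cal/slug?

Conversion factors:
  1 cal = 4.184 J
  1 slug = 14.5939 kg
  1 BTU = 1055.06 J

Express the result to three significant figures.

7.65×10⁵ cal/slug

208 BTU/kg × 1055.06 J/BTU = 219452 J/kg
219452 J/kg ÷ 4.184 J/cal × 14.5939 kg/slug = 765454 cal/slug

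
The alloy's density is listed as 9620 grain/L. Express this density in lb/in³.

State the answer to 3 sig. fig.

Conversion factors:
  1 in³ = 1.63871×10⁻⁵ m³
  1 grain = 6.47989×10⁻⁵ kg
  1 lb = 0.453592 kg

9620 grain/L × 6.47989×10⁻⁵ kg/grain ÷ 0.001 m³/L = 623.365 kg/m³
623.365 kg/m³ ÷ 0.453592 kg/lb × 1.63871×10⁻⁵ m³/in³ = 0.0225206 lb/in³

0.0225 lb/in³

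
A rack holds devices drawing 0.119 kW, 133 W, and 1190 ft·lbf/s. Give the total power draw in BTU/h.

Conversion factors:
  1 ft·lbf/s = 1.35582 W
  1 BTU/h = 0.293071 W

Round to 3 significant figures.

0.119 kW × 1000 = 119 W
133 W (already W)
1190 ft·lbf/s × 1.35582 = 1613.43 W
Total: 119 + 133 + 1613.43 = 1865.43 W
In BTU/h: 1865.43 / 0.293071 = 6365.11 BTU/h

6370 BTU/h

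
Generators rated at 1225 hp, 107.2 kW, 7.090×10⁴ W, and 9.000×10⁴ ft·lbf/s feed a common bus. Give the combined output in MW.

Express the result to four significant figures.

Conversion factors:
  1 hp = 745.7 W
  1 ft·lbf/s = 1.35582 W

1225 hp × 745.7 → 913482 W
107.2 kW × 1000 → 107200 W
7.090×10⁴ W (already W)
9.000×10⁴ ft·lbf/s × 1.35582 → 122024 W
Combined: 913482 + 107200 + 70900 + 122024 = 1.21361×10⁶ W
In MW: 1.21361×10⁶ / 1000000 = 1.21361 MW

1.214 MW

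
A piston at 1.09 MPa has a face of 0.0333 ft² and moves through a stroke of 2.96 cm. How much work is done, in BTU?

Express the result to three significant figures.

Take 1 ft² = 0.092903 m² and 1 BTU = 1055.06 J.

1.09 MPa → 1.09×10⁶ Pa
0.0333 ft² → 0.00309367 m²
F = P × A = 1.09×10⁶ × 0.00309367 = 3372.1 N
2.96 cm → 0.0296 m
W = F × d = 3372.1 × 0.0296 = 99.8142 J
In BTU: 99.8142 / 1055.06 = 0.0946052 BTU

0.0946 BTU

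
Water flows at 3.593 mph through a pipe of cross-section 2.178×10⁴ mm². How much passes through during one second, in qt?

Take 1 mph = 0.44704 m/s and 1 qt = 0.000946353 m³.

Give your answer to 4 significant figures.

3.593 mph × 0.44704 = 1.60621 m/s
2.178×10⁴ mm² × 10⁻⁶ = 0.02178 m²
V = v × A × t = 1.60621 m/s × 0.02178 m² × 1 s = 0.0349833 m³
0.0349833 m³ ÷ (0.000946353 m³/qt) = 36.9664 qt

36.97 qt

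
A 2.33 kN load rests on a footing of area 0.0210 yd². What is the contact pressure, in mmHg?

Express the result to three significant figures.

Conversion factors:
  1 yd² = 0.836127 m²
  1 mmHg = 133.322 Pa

995 mmHg

2.33 kN × 1000 → 2330 N
0.0210 yd² × 0.836127 → 0.0175587 m²
P = F / A = 2330 N / 0.0175587 m² = 132698 Pa
132698 Pa ÷ (133.322 Pa/mmHg) = 995.32 mmHg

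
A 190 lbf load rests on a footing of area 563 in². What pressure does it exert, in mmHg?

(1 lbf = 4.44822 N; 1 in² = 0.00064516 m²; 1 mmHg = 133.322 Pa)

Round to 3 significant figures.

190 lbf × 4.44822 → 845.162 N
563 in² × 0.00064516 → 0.363225 m²
P = F / A = 845.162 N / 0.363225 m² = 2326.83 Pa
2326.83 Pa ÷ (133.322 Pa/mmHg) = 17.4527 mmHg

17.5 mmHg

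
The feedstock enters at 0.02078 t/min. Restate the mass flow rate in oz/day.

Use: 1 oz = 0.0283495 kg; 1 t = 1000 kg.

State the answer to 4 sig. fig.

0.02078 t/min × 1000 kg/t ÷ 60 s/min = 0.346333 kg/s
0.346333 kg/s ÷ 0.0283495 kg/oz × 86400 s/day = 1.05551×10⁶ oz/day

1.056×10⁶ oz/day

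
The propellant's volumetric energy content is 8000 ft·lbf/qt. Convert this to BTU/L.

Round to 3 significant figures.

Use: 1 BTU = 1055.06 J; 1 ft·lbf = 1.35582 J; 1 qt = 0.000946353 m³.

8000 ft·lbf/qt × 1.35582 J/ft·lbf ÷ 0.000946353 m³/qt = 1.14614×10⁷ J/m³
1.14614×10⁷ J/m³ ÷ 1055.06 J/BTU × 0.001 m³/L = 10.8633 BTU/L

10.9 BTU/L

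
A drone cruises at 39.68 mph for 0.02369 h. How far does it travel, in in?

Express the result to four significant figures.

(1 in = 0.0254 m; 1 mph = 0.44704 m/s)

5.956×10⁴ in

39.68 mph × 0.44704 = 17.7385 m/s
0.02369 h × 3600 = 85.284 s
d = v × t = 17.7385 m/s × 85.284 s = 1512.81 m
1512.81 m ÷ (0.0254 m/in) = 59559.4 in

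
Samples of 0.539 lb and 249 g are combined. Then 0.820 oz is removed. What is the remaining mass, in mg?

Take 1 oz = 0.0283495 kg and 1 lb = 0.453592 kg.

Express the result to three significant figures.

4.70×10⁵ mg

0.539 lb × 0.453592 = 0.244486 kg
249 g × 0.001 = 0.249 kg
0.820 oz × 0.0283495 = 0.0232466 kg
Net: 0.244486 + 0.249 − 0.0232466 = 0.470239 kg
In mg: 0.470239 / 10⁻⁶ = 470239 mg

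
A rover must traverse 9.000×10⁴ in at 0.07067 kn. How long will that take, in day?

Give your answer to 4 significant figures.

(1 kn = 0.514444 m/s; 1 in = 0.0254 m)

9.000×10⁴ in × 0.0254 → 2286 m
0.07067 kn × 0.514444 → 0.0363558 m/s
t = d / v = 2286 m / 0.0363558 m/s = 62878.6 s
62878.6 s ÷ (86400 s/day) = 0.727762 day

0.7278 day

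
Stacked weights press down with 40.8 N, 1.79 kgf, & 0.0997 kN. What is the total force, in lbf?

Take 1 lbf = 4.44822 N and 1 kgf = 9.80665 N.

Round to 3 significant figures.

40.8 N (already N)
1.79 kgf × 9.80665 = 17.5539 N
0.0997 kN × 1000 = 99.7 N
Combined: 40.8 + 17.5539 + 99.7 = 158.054 N
In lbf: 158.054 / 4.44822 = 35.532 lbf

35.5 lbf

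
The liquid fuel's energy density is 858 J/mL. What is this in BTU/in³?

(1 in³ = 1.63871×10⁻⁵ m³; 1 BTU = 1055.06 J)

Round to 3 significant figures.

13.3 BTU/in³

858 J/mL ÷ 10⁻⁶ m³/mL = 8.58×10⁸ J/m³
8.58×10⁸ J/m³ ÷ 1055.06 J/BTU × 1.63871×10⁻⁵ m³/in³ = 13.3264 BTU/in³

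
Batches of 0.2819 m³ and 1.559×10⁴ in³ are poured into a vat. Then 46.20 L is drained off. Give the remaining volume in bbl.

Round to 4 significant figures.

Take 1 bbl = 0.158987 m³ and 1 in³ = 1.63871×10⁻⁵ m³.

3.089 bbl

0.2819 m³ (already m³)
1.559×10⁴ in³ × 1.63871×10⁻⁵ = 0.255475 m³
46.20 L × 0.001 = 0.0462 m³
Net: 0.2819 + 0.255475 − 0.0462 = 0.491175 m³
In bbl: 0.491175 / 0.158987 = 3.0894 bbl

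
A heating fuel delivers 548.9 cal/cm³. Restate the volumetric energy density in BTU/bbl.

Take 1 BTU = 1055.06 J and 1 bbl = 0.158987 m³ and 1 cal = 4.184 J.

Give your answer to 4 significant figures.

548.9 cal/cm³ × 4.184 J/cal ÷ 10⁻⁶ m³/cm³ = 2.2966×10⁹ J/m³
2.2966×10⁹ J/m³ ÷ 1055.06 J/BTU × 0.158987 m³/bbl = 346075 BTU/bbl

3.461×10⁵ BTU/bbl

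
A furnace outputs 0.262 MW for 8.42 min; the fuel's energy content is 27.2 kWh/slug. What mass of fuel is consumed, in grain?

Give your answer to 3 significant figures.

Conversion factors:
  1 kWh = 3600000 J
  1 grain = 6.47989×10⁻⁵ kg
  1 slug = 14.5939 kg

0.262 MW → 262000 W
8.42 min → 505.2 s
E = P × t = 262000 × 505.2 = 1.32362×10⁸ J
27.2 kWh/slug → 6.70965×10⁶ J/kg
m = E / e_s = 1.32362×10⁸ / 6.70965×10⁶ = 19.7271 kg
In grain: 19.7271 / 6.47989×10⁻⁵ = 304436 grain

3.04×10⁵ grain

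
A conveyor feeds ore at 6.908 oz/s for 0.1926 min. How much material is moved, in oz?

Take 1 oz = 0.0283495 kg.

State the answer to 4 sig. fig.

6.908 oz/s → 0.195838 kg/s
0.1926 min → 11.556 s
m = ṁ × t = 0.195838 × 11.556 = 2.2631 kg
In oz: 2.2631 / 0.0283495 = 79.8286 oz

79.83 oz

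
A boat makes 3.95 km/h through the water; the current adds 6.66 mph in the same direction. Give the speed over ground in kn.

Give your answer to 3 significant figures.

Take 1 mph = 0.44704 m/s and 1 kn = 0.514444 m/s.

7.92 kn

3.95 km/h × (1/3.6) = 1.09722 m/s
6.66 mph × 0.44704 = 2.97729 m/s
Total: 1.09722 + 2.97729 = 4.07451 m/s
In kn: 4.07451 / 0.514444 = 7.92022 kn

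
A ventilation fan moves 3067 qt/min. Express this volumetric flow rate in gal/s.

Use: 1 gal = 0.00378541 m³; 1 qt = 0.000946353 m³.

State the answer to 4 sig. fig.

12.78 gal/s

3067 qt/min × 0.000946353 m³/qt ÷ 60 s/min = 0.0483744 m³/s
0.0483744 m³/s ÷ 0.00378541 m³/gal = 12.7792 gal/s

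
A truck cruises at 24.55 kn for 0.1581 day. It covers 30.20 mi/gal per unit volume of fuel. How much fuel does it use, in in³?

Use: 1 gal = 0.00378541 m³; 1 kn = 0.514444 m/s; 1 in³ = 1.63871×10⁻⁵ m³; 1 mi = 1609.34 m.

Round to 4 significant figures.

820.0 in³

24.55 kn → 12.6296 m/s
0.1581 day → 13659.8 s
d = v × t = 12.6296 × 13659.8 = 172518 m
30.20 mi/gal → 1.28393×10⁷ m/m³
V = d / (distance per unit fuel) = 172518 / 1.28393×10⁷ = 0.0134367 m³
In in³: 0.0134367 / 1.63871×10⁻⁵ = 819.956 in³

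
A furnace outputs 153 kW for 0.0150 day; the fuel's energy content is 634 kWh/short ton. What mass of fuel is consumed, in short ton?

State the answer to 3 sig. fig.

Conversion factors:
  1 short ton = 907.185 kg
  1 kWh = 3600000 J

0.0869 short ton

153 kW → 153000 W
0.0150 day → 1296 s
E = P × t = 153000 × 1296 = 1.98288×10⁸ J
634 kWh/short ton → 2.51591×10⁶ J/kg
m = E / e_s = 1.98288×10⁸ / 2.51591×10⁶ = 78.8136 kg
In short ton: 78.8136 / 907.185 = 0.0868771 short ton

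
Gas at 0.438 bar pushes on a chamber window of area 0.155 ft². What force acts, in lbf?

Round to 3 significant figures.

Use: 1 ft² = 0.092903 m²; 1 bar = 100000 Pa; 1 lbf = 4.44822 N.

142 lbf

0.438 bar × 100000 → 43800 Pa
0.155 ft² × 0.092903 → 0.0144 m²
F = P × A = 43800 Pa × 0.0144 m² = 630.72 N
630.72 N ÷ (4.44822 N/lbf) = 141.792 lbf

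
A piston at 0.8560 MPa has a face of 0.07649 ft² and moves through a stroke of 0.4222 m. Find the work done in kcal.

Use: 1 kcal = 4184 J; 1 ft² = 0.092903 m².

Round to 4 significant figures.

0.8560 MPa → 856000 Pa
0.07649 ft² → 0.00710615 m²
F = P × A = 856000 × 0.00710615 = 6082.86 N
W = F × d = 6082.86 × 0.4222 = 2568.18 J
In kcal: 2568.18 / 4184 = 0.61381 kcal

0.6138 kcal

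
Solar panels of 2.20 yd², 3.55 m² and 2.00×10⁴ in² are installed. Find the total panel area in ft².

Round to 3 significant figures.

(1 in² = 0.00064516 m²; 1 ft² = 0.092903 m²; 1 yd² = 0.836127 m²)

2.20 yd² × 0.836127 = 1.83948 m²
3.55 m² (already m²)
2.00×10⁴ in² × 0.00064516 = 12.9032 m²
Combined: 1.83948 + 3.55 + 12.9032 = 18.2927 m²
In ft²: 18.2927 / 0.092903 = 196.901 ft²

197 ft²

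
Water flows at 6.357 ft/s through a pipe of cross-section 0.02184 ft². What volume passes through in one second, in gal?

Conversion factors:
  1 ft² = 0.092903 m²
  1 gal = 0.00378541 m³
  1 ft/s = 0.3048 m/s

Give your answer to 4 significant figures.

1.039 gal

6.357 ft/s × 0.3048 = 1.93761 m/s
0.02184 ft² × 0.092903 = 0.002029 m²
V = v × A × t = 1.93761 m/s × 0.002029 m² × 1 s = 0.00393141 m³
0.00393141 m³ ÷ (0.00378541 m³/gal) = 1.03857 gal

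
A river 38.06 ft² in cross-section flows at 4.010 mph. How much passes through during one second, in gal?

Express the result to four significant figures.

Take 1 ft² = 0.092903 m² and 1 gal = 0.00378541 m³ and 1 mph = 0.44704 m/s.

1674 gal

4.010 mph × 0.44704 → 1.79263 m/s
38.06 ft² × 0.092903 → 3.53589 m²
V = v × A × t = 1.79263 m/s × 3.53589 m² × 1 s = 6.33854 m³
6.33854 m³ ÷ (0.00378541 m³/gal) = 1674.47 gal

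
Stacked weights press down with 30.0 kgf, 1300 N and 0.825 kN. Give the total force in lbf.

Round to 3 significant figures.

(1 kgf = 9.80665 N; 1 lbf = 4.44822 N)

544 lbf

30.0 kgf × 9.80665 = 294.2 N
1300 N (already N)
0.825 kN × 1000 = 825 N
Sum: 294.2 + 1300 + 825 = 2419.2 N
In lbf: 2419.2 / 4.44822 = 543.858 lbf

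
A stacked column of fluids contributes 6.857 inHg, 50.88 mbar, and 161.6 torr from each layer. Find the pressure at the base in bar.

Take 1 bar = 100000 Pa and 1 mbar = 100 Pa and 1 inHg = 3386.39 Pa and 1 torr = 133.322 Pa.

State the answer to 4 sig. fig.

0.4985 bar

6.857 inHg × 3386.39 = 23220.5 Pa
50.88 mbar × 100 = 5088 Pa
161.6 torr × 133.322 = 21544.8 Pa
Total: 23220.5 + 5088 + 21544.8 = 49853.3 Pa
In bar: 49853.3 / 100000 = 0.498533 bar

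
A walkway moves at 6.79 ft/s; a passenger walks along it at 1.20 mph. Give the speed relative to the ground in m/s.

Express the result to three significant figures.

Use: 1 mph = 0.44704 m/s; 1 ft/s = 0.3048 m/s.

6.79 ft/s × 0.3048 = 2.06959 m/s
1.20 mph × 0.44704 = 0.536448 m/s
Sum: 2.06959 + 0.536448 = 2.60604 m/s

2.61 m/s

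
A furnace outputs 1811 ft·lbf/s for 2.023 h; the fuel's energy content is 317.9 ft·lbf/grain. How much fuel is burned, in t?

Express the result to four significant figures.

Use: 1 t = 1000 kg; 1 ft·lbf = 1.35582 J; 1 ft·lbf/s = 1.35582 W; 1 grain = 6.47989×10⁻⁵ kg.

0.002688 t

1811 ft·lbf/s → 2455.39 W
2.023 h → 7282.8 s
E = P × t = 2455.39 × 7282.8 = 1.78821×10⁷ J
317.9 ft·lbf/grain → 6.65158×10⁶ J/kg
m = E / e_s = 1.78821×10⁷ / 6.65158×10⁶ = 2.6884 kg
In t: 2.6884 / 1000 = 0.0026884 t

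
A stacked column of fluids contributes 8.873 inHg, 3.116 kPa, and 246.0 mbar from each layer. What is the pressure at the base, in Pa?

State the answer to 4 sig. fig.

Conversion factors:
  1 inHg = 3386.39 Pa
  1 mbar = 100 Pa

5.776×10⁴ Pa

8.873 inHg × 3386.39 = 30047.4 Pa
3.116 kPa × 1000 = 3116 Pa
246.0 mbar × 100 = 24600 Pa
Combined: 30047.4 + 3116 + 24600 = 57763.4 Pa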